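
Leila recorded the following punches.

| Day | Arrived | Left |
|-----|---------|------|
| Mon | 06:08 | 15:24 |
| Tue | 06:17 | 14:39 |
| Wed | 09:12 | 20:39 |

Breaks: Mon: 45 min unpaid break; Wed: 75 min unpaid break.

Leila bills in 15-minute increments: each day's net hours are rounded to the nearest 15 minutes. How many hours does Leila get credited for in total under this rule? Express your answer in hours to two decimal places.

Mon: 06:08–15:24 = 9 h 16 min − 45 min = 8 h 31 min → rounds to 8 h 30 min
Tue: 06:17–14:39 = 8 h 22 min → rounds to 8 h 15 min
Wed: 09:12–20:39 = 11 h 27 min − 75 min = 10 h 12 min → rounds to 10 h 15 min
Total credited: 27 h 0 min.

27.00 hours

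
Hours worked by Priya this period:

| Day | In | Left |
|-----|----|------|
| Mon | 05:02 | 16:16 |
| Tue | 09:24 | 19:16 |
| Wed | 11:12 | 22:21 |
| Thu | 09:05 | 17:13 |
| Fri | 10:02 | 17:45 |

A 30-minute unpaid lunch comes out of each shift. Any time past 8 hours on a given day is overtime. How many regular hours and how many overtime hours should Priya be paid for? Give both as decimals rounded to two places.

Mon: 05:02–16:16 = 11 h 14 min; less 30 min break → 10 h 44 min
Tue: 09:24–19:16 = 9 h 52 min; less 30 min break → 9 h 22 min
Wed: 11:12–22:21 = 11 h 9 min; less 30 min break → 10 h 39 min
Thu: 09:05–17:13 = 8 h 8 min; less 30 min break → 7 h 38 min
Fri: 10:02–17:45 = 7 h 43 min; less 30 min break → 7 h 13 min
Mon reg 8 h 0 min / OT 2 h 44 min; Tue reg 8 h 0 min / OT 1 h 22 min; Wed reg 8 h 0 min / OT 2 h 39 min; Thu reg 7 h 38 min / OT 0 h 0 min; Fri reg 7 h 13 min / OT 0 h 0 min.
Totals: regular 38 h 51 min, overtime 6 h 45 min.

Regular 38.85 hours, overtime 6.75 hours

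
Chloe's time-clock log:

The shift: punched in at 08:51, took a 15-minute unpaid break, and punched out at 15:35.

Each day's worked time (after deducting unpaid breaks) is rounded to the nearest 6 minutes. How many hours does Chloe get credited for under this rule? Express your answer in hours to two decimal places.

6.50 hours

The shift: 08:51–15:35 = 6 h 44 min − 15 min = 6 h 29 min → rounds to 6 h 30 min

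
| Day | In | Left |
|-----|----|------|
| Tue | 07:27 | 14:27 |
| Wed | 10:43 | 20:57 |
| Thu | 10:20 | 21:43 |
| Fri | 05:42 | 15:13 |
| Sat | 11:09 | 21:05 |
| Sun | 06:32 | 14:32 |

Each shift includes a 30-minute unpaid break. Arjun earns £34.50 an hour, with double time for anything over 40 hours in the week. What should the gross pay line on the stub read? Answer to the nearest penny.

Tue: 07:27–14:27 = 7 h 0 min; less 30 min break → 6 h 30 min
Wed: 10:43–20:57 = 10 h 14 min; less 30 min break → 9 h 44 min
Thu: 10:20–21:43 = 11 h 23 min; less 30 min break → 10 h 53 min
Fri: 05:42–15:13 = 9 h 31 min; less 30 min break → 9 h 1 min
Sat: 11:09–21:05 = 9 h 56 min; less 30 min break → 9 h 26 min
Sun: 06:32–14:32 = 8 h 0 min; less 30 min break → 7 h 30 min
Total worked: 53 h 4 min = 3184 min.
Regular 40 h 0 min = 2400 min at £34.50/h; overtime 13 h 4 min = 784 min at £69.00/h.
Pay = (2400 × £34.50 + 784 × £69.00) ÷ 60 = £2281.60.

£2281.60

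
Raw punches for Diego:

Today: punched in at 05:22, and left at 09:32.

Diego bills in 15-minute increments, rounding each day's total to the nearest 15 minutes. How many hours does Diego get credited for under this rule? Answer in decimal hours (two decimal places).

Today: 05:22–09:32 = 4 h 10 min → rounds to 4 h 15 min

4.25 hours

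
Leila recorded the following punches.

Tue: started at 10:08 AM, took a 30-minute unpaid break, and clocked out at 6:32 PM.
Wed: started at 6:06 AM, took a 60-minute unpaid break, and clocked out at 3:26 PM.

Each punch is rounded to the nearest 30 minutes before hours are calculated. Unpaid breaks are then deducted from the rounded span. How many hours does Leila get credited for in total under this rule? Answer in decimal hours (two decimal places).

Tue: in 10:08 AM→10:00 AM, out 6:32 PM→6:30 PM; 8 h 30 min − 30 min = 8 h 0 min
Wed: in 6:06 AM→6:00 AM, out 3:26 PM→3:30 PM; 9 h 30 min − 60 min = 8 h 30 min
Total credited: 16 h 30 min.

16.50 hours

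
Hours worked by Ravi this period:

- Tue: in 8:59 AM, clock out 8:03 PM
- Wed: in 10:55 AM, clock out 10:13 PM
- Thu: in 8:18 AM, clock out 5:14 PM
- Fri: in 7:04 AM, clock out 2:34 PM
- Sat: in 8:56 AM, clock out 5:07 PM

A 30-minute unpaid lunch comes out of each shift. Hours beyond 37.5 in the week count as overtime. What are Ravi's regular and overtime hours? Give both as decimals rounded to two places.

Regular 37.50 hours, overtime 6.98 hours

Tue: 8:59 AM–8:03 PM = 11 h 4 min; less 30 min break → 10 h 34 min
Wed: 10:55 AM–10:13 PM = 11 h 18 min; less 30 min break → 10 h 48 min
Thu: 8:18 AM–5:14 PM = 8 h 56 min; less 30 min break → 8 h 26 min
Fri: 7:04 AM–2:34 PM = 7 h 30 min; less 30 min break → 7 h 0 min
Sat: 8:56 AM–5:07 PM = 8 h 11 min; less 30 min break → 7 h 41 min
Total worked: 44 h 29 min = 44.48 h.
Threshold 37.5 h → overtime 6 h 59 min, regular 37 h 30 min.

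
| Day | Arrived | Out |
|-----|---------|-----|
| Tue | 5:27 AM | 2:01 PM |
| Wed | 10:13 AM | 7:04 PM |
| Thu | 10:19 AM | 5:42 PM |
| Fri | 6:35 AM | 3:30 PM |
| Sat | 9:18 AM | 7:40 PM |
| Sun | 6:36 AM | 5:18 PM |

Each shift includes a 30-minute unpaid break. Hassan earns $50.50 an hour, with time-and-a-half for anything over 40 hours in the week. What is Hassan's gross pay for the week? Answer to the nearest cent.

$2912.59

Tue: 5:27 AM–2:01 PM = 8 h 34 min; less 30 min break → 8 h 4 min
Wed: 10:13 AM–7:04 PM = 8 h 51 min; less 30 min break → 8 h 21 min
Thu: 10:19 AM–5:42 PM = 7 h 23 min; less 30 min break → 6 h 53 min
Fri: 6:35 AM–3:30 PM = 8 h 55 min; less 30 min break → 8 h 25 min
Sat: 9:18 AM–7:40 PM = 10 h 22 min; less 30 min break → 9 h 52 min
Sun: 6:36 AM–5:18 PM = 10 h 42 min; less 30 min break → 10 h 12 min
Total worked: 51 h 47 min = 3107 min.
Regular 40 h 0 min = 2400 min at $50.50/h; overtime 11 h 47 min = 707 min at $75.75/h.
Pay = (2400 × $50.50 + 707 × $75.75) ÷ 60 = $2912.59.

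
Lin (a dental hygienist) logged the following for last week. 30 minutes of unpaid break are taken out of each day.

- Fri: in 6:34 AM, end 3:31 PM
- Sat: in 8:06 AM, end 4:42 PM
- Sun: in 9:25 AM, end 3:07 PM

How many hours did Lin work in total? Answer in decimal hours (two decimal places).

Fri: 6:34 AM–3:31 PM = 8 h 57 min; less 30 min break → 8 h 27 min
Sat: 8:06 AM–4:42 PM = 8 h 36 min; less 30 min break → 8 h 6 min
Sun: 9:25 AM–3:07 PM = 5 h 42 min; less 30 min break → 5 h 12 min
Total: 8 h 27 min + 8 h 6 min + 5 h 12 min = 21 h 45 min.

21.75 hours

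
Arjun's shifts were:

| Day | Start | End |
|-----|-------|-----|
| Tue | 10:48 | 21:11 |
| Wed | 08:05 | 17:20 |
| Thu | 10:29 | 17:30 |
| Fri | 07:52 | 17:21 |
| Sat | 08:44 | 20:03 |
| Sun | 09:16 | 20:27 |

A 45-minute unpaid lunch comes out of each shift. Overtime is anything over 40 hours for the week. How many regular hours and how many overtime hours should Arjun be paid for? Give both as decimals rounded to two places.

Tue: 10:48–21:11 = 10 h 23 min; less 45 min break → 9 h 38 min
Wed: 08:05–17:20 = 9 h 15 min; less 45 min break → 8 h 30 min
Thu: 10:29–17:30 = 7 h 1 min; less 45 min break → 6 h 16 min
Fri: 07:52–17:21 = 9 h 29 min; less 45 min break → 8 h 44 min
Sat: 08:44–20:03 = 11 h 19 min; less 45 min break → 10 h 34 min
Sun: 09:16–20:27 = 11 h 11 min; less 45 min break → 10 h 26 min
Total worked: 54 h 8 min = 54.13 h.
Threshold 40 h → overtime 14 h 8 min, regular 40 h 0 min.

Regular 40.00 hours, overtime 14.13 hours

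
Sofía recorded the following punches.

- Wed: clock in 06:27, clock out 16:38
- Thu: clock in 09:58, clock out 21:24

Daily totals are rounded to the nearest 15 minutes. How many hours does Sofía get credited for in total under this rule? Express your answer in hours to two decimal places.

Wed: 06:27–16:38 = 10 h 11 min → rounds to 10 h 15 min
Thu: 09:58–21:24 = 11 h 26 min → rounds to 11 h 30 min
Total credited: 21 h 45 min.

21.75 hours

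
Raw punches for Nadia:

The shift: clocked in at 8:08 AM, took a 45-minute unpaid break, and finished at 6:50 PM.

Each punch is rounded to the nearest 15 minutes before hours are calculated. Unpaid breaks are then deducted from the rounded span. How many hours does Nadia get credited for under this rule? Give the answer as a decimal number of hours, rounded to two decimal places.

The shift: in 8:08 AM→8:15 AM, out 6:50 PM→6:45 PM; 10 h 30 min − 45 min = 9 h 45 min

9.75 hours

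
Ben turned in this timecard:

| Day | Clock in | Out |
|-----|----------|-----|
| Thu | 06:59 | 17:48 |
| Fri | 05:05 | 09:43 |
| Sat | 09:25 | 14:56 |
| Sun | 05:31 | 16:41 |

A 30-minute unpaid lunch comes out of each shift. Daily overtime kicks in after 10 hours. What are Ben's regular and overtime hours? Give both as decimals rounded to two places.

Thu: 06:59–17:48 = 10 h 49 min; less 30 min break → 10 h 19 min
Fri: 05:05–09:43 = 4 h 38 min; less 30 min break → 4 h 8 min
Sat: 09:25–14:56 = 5 h 31 min; less 30 min break → 5 h 1 min
Sun: 05:31–16:41 = 11 h 10 min; less 30 min break → 10 h 40 min
Thu reg 10 h 0 min / OT 0 h 19 min; Fri reg 4 h 8 min / OT 0 h 0 min; Sat reg 5 h 1 min / OT 0 h 0 min; Sun reg 10 h 0 min / OT 0 h 40 min.
Totals: regular 29 h 9 min, overtime 0 h 59 min.

Regular 29.15 hours, overtime 0.98 hours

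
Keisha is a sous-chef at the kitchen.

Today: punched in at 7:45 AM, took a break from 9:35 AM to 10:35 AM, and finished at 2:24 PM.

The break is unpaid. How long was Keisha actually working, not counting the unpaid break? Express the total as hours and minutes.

5 h 39 min

Today: 7:45 AM–2:24 PM = 6 h 39 min; less 60 min break → 5 h 39 min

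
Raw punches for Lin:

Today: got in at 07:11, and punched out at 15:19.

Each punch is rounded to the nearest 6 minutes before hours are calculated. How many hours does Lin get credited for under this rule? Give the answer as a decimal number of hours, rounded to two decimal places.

8.10 hours

Today: in 07:11→07:12, out 15:19→15:18; 8 h 6 min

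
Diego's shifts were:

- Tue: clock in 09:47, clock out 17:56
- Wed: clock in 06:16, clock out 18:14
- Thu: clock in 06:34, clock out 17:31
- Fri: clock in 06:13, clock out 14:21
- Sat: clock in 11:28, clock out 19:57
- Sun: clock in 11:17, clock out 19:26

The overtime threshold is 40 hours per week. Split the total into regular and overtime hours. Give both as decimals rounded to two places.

Tue: 09:47–17:56 = 8 h 9 min
Wed: 06:16–18:14 = 11 h 58 min
Thu: 06:34–17:31 = 10 h 57 min
Fri: 06:13–14:21 = 8 h 8 min
Sat: 11:28–19:57 = 8 h 29 min
Sun: 11:17–19:26 = 8 h 9 min
Total worked: 55 h 50 min = 55.83 h.
Threshold 40 h → overtime 15 h 50 min, regular 40 h 0 min.

Regular 40.00 hours, overtime 15.83 hours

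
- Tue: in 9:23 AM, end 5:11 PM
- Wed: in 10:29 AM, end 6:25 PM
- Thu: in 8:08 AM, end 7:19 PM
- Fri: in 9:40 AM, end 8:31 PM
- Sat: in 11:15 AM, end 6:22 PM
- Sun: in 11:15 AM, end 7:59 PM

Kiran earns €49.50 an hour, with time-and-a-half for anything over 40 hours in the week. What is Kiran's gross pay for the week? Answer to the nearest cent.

€2991.04

Tue: 9:23 AM–5:11 PM = 7 h 48 min
Wed: 10:29 AM–6:25 PM = 7 h 56 min
Thu: 8:08 AM–7:19 PM = 11 h 11 min
Fri: 9:40 AM–8:31 PM = 10 h 51 min
Sat: 11:15 AM–6:22 PM = 7 h 7 min
Sun: 11:15 AM–7:59 PM = 8 h 44 min
Total worked: 53 h 37 min = 3217 min.
Regular 40 h 0 min = 2400 min at €49.50/h; overtime 13 h 37 min = 817 min at €74.25/h.
Pay = (2400 × €49.50 + 817 × €74.25) ÷ 60 = €2991.04.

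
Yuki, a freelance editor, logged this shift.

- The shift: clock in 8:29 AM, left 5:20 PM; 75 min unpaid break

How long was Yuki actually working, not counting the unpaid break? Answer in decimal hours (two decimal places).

7.60 hours

The shift: 8:29 AM–5:20 PM = 8 h 51 min; less 75 min break → 7 h 36 min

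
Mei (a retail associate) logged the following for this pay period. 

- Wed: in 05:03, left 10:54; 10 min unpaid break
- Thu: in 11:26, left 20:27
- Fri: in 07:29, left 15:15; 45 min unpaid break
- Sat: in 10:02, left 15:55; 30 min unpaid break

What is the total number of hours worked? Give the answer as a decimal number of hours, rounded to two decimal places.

27.10 hours

Wed: 05:03–10:54 = 5 h 51 min; less 10 min break → 5 h 41 min
Thu: 11:26–20:27 = 9 h 1 min
Fri: 07:29–15:15 = 7 h 46 min; less 45 min break → 7 h 1 min
Sat: 10:02–15:55 = 5 h 53 min; less 30 min break → 5 h 23 min
Total: 5 h 41 min + 9 h 1 min + 7 h 1 min + 5 h 23 min = 27 h 6 min.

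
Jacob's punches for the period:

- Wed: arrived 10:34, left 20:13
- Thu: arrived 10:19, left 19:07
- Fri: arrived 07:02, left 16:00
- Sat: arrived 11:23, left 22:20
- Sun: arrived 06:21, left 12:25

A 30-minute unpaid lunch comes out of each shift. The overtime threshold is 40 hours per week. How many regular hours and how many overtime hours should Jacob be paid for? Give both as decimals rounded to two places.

Wed: 10:34–20:13 = 9 h 39 min; less 30 min break → 9 h 9 min
Thu: 10:19–19:07 = 8 h 48 min; less 30 min break → 8 h 18 min
Fri: 07:02–16:00 = 8 h 58 min; less 30 min break → 8 h 28 min
Sat: 11:23–22:20 = 10 h 57 min; less 30 min break → 10 h 27 min
Sun: 06:21–12:25 = 6 h 4 min; less 30 min break → 5 h 34 min
Total worked: 41 h 56 min = 41.93 h.
Threshold 40 h → overtime 1 h 56 min, regular 40 h 0 min.

Regular 40.00 hours, overtime 1.93 hours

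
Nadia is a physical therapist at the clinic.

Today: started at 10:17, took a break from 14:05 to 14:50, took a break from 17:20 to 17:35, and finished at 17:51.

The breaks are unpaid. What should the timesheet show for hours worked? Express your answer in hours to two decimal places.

6.57 hours

Today: 10:17–17:51 = 7 h 34 min; less 60 min break → 6 h 34 min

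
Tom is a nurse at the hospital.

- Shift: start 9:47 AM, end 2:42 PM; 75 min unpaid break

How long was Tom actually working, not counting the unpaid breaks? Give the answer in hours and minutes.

Shift: 9:47 AM–2:42 PM = 4 h 55 min; less 75 min break → 3 h 40 min

3 h 40 min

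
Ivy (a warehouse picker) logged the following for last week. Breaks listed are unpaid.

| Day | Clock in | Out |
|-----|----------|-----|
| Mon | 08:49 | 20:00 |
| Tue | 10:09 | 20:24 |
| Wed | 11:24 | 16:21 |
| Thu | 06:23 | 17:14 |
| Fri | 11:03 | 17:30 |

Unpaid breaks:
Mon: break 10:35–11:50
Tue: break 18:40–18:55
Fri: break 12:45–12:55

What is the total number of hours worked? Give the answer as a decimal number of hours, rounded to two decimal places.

42.02 hours

Mon: 08:49–20:00 = 11 h 11 min; less 75 min break → 9 h 56 min
Tue: 10:09–20:24 = 10 h 15 min; less 15 min break → 10 h 0 min
Wed: 11:24–16:21 = 4 h 57 min
Thu: 06:23–17:14 = 10 h 51 min
Fri: 11:03–17:30 = 6 h 27 min; less 10 min break → 6 h 17 min
Total: 9 h 56 min + 10 h 0 min + 4 h 57 min + 10 h 51 min + 6 h 17 min = 42 h 1 min.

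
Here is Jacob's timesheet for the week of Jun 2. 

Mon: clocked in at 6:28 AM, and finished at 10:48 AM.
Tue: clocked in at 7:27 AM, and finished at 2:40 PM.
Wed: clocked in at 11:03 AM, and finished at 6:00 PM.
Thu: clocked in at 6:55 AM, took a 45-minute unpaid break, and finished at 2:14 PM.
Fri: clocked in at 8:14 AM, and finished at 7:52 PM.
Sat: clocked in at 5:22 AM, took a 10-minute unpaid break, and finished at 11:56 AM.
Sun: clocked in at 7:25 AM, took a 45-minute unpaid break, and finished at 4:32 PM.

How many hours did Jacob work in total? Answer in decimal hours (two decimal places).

51.47 hours

Mon: 6:28 AM–10:48 AM = 4 h 20 min
Tue: 7:27 AM–2:40 PM = 7 h 13 min
Wed: 11:03 AM–6:00 PM = 6 h 57 min
Thu: 6:55 AM–2:14 PM = 7 h 19 min; less 45 min break → 6 h 34 min
Fri: 8:14 AM–7:52 PM = 11 h 38 min
Sat: 5:22 AM–11:56 AM = 6 h 34 min; less 10 min break → 6 h 24 min
Sun: 7:25 AM–4:32 PM = 9 h 7 min; less 45 min break → 8 h 22 min
Total: 4 h 20 min + 7 h 13 min + 6 h 57 min + 6 h 34 min + 11 h 38 min + 6 h 24 min + 8 h 22 min = 51 h 28 min.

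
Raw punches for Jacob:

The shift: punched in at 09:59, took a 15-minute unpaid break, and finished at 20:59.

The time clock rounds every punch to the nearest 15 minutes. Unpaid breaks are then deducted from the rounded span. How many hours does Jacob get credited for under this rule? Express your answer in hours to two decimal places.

The shift: in 09:59→10:00, out 20:59→21:00; 11 h 0 min − 15 min = 10 h 45 min

10.75 hours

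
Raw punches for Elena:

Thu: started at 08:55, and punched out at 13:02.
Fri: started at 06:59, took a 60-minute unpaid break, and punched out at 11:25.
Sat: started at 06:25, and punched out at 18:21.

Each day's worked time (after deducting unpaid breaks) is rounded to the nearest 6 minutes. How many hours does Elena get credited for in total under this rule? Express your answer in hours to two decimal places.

Thu: 08:55–13:02 = 4 h 7 min → rounds to 4 h 6 min
Fri: 06:59–11:25 = 4 h 26 min − 60 min = 3 h 26 min → rounds to 3 h 24 min
Sat: 06:25–18:21 = 11 h 56 min → rounds to 11 h 54 min
Total credited: 19 h 24 min.

19.40 hours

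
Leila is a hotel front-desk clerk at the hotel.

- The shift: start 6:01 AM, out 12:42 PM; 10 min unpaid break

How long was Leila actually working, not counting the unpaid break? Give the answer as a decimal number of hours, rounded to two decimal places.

6.52 hours

The shift: 6:01 AM–12:42 PM = 6 h 41 min; less 10 min break → 6 h 31 min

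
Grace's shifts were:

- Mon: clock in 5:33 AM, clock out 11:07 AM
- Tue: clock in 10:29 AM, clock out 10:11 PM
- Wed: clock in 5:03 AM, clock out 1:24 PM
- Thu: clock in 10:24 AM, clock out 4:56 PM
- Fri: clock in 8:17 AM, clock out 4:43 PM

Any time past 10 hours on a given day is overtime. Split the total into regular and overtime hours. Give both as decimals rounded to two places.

Regular 38.88 hours, overtime 1.70 hours

Mon: 5:33 AM–11:07 AM = 5 h 34 min
Tue: 10:29 AM–10:11 PM = 11 h 42 min
Wed: 5:03 AM–1:24 PM = 8 h 21 min
Thu: 10:24 AM–4:56 PM = 6 h 32 min
Fri: 8:17 AM–4:43 PM = 8 h 26 min
Mon reg 5 h 34 min / OT 0 h 0 min; Tue reg 10 h 0 min / OT 1 h 42 min; Wed reg 8 h 21 min / OT 0 h 0 min; Thu reg 6 h 32 min / OT 0 h 0 min; Fri reg 8 h 26 min / OT 0 h 0 min.
Totals: regular 38 h 53 min, overtime 1 h 42 min.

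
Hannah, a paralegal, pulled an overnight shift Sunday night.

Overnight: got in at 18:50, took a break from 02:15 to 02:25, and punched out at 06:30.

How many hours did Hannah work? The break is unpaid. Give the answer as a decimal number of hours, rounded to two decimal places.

Overnight: 18:50 → midnight = 5 h 10 min; midnight → 06:30 = 6 h 30 min; span 11 h 40 min; less 10 min break → 11 h 30 min

11.50 hours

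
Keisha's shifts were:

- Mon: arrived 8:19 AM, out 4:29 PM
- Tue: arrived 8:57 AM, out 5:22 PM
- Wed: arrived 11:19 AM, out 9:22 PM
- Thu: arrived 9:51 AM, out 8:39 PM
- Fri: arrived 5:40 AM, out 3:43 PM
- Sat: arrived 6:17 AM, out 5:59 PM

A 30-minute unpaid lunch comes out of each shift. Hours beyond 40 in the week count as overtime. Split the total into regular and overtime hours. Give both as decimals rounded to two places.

Regular 40.00 hours, overtime 16.18 hours

Mon: 8:19 AM–4:29 PM = 8 h 10 min; less 30 min break → 7 h 40 min
Tue: 8:57 AM–5:22 PM = 8 h 25 min; less 30 min break → 7 h 55 min
Wed: 11:19 AM–9:22 PM = 10 h 3 min; less 30 min break → 9 h 33 min
Thu: 9:51 AM–8:39 PM = 10 h 48 min; less 30 min break → 10 h 18 min
Fri: 5:40 AM–3:43 PM = 10 h 3 min; less 30 min break → 9 h 33 min
Sat: 6:17 AM–5:59 PM = 11 h 42 min; less 30 min break → 11 h 12 min
Total worked: 56 h 11 min = 56.18 h.
Threshold 40 h → overtime 16 h 11 min, regular 40 h 0 min.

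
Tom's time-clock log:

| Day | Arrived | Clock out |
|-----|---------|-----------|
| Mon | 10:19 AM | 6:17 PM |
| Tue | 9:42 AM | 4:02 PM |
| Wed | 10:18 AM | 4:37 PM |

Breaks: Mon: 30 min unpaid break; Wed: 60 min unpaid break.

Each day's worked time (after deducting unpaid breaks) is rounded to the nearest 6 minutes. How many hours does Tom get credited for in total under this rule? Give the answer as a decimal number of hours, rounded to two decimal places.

Mon: 10:19 AM–6:17 PM = 7 h 58 min − 30 min = 7 h 28 min → rounds to 7 h 30 min
Tue: 9:42 AM–4:02 PM = 6 h 20 min → rounds to 6 h 18 min
Wed: 10:18 AM–4:37 PM = 6 h 19 min − 60 min = 5 h 19 min → rounds to 5 h 18 min
Total credited: 19 h 6 min.

19.10 hours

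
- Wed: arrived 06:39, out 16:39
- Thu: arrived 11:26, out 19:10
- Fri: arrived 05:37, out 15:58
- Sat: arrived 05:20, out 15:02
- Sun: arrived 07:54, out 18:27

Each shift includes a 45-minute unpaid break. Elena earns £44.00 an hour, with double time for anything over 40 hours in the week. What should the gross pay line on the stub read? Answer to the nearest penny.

Wed: 06:39–16:39 = 10 h 0 min; less 45 min break → 9 h 15 min
Thu: 11:26–19:10 = 7 h 44 min; less 45 min break → 6 h 59 min
Fri: 05:37–15:58 = 10 h 21 min; less 45 min break → 9 h 36 min
Sat: 05:20–15:02 = 9 h 42 min; less 45 min break → 8 h 57 min
Sun: 07:54–18:27 = 10 h 33 min; less 45 min break → 9 h 48 min
Total worked: 44 h 35 min = 2675 min.
Regular 40 h 0 min = 2400 min at £44.00/h; overtime 4 h 35 min = 275 min at £88.00/h.
Pay = (2400 × £44.00 + 275 × £88.00) ÷ 60 = £2163.33.

£2163.33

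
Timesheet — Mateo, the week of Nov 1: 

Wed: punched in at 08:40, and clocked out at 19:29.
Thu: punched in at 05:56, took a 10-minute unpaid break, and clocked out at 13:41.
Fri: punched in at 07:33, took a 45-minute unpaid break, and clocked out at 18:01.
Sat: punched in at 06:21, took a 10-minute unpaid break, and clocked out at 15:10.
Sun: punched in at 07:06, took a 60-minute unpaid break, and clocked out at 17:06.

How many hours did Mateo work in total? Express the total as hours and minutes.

Wed: 08:40–19:29 = 10 h 49 min
Thu: 05:56–13:41 = 7 h 45 min; less 10 min break → 7 h 35 min
Fri: 07:33–18:01 = 10 h 28 min; less 45 min break → 9 h 43 min
Sat: 06:21–15:10 = 8 h 49 min; less 10 min break → 8 h 39 min
Sun: 07:06–17:06 = 10 h 0 min; less 60 min break → 9 h 0 min
Total: 10 h 49 min + 7 h 35 min + 9 h 43 min + 8 h 39 min + 9 h 0 min = 45 h 46 min.

45 h 46 min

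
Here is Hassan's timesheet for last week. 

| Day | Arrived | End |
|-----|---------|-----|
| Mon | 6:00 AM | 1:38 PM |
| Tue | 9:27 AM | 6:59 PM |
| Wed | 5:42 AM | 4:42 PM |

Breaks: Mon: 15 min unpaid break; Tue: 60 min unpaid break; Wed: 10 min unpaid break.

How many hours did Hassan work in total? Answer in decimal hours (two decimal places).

Mon: 6:00 AM–1:38 PM = 7 h 38 min; less 15 min break → 7 h 23 min
Tue: 9:27 AM–6:59 PM = 9 h 32 min; less 60 min break → 8 h 32 min
Wed: 5:42 AM–4:42 PM = 11 h 0 min; less 10 min break → 10 h 50 min
Total: 7 h 23 min + 8 h 32 min + 10 h 50 min = 26 h 45 min.

26.75 hours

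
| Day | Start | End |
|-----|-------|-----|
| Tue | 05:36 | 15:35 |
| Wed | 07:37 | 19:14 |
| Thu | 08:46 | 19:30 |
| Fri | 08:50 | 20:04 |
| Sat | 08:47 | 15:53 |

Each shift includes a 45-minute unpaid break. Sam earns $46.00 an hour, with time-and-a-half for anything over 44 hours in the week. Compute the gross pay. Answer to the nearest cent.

Tue: 05:36–15:35 = 9 h 59 min; less 45 min break → 9 h 14 min
Wed: 07:37–19:14 = 11 h 37 min; less 45 min break → 10 h 52 min
Thu: 08:46–19:30 = 10 h 44 min; less 45 min break → 9 h 59 min
Fri: 08:50–20:04 = 11 h 14 min; less 45 min break → 10 h 29 min
Sat: 08:47–15:53 = 7 h 6 min; less 45 min break → 6 h 21 min
Total worked: 46 h 55 min = 2815 min.
Regular 44 h 0 min = 2640 min at $46.00/h; overtime 2 h 55 min = 175 min at $69.00/h.
Pay = (2640 × $46.00 + 175 × $69.00) ÷ 60 = $2225.25.

$2225.25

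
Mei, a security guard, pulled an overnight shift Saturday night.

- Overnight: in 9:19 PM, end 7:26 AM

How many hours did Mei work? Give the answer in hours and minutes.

Overnight: 9:19 PM → midnight = 2 h 41 min; midnight → 7:26 AM = 7 h 26 min; span 10 h 7 min

10 h 7 min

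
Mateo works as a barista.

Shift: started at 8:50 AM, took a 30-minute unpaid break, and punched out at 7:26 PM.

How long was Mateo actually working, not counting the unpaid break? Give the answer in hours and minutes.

10 h 6 min

Shift: 8:50 AM–7:26 PM = 10 h 36 min; less 30 min break → 10 h 6 min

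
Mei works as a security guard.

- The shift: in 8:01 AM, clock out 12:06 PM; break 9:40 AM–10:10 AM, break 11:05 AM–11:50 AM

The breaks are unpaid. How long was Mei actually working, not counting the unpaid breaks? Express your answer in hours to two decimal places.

2.83 hours

The shift: 8:01 AM–12:06 PM = 4 h 5 min; less 75 min break → 2 h 50 min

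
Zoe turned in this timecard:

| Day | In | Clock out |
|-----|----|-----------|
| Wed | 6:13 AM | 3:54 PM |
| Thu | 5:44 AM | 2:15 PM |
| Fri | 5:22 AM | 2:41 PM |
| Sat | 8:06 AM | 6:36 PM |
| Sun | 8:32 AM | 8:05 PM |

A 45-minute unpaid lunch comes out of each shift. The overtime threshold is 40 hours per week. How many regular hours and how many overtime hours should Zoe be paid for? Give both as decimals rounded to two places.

Wed: 6:13 AM–3:54 PM = 9 h 41 min; less 45 min break → 8 h 56 min
Thu: 5:44 AM–2:15 PM = 8 h 31 min; less 45 min break → 7 h 46 min
Fri: 5:22 AM–2:41 PM = 9 h 19 min; less 45 min break → 8 h 34 min
Sat: 8:06 AM–6:36 PM = 10 h 30 min; less 45 min break → 9 h 45 min
Sun: 8:32 AM–8:05 PM = 11 h 33 min; less 45 min break → 10 h 48 min
Total worked: 45 h 49 min = 45.82 h.
Threshold 40 h → overtime 5 h 49 min, regular 40 h 0 min.

Regular 40.00 hours, overtime 5.82 hours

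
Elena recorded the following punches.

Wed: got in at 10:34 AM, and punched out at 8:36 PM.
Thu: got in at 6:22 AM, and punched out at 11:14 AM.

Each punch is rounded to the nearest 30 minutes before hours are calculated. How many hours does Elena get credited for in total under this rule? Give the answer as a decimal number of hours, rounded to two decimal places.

14.50 hours

Wed: in 10:34 AM→10:30 AM, out 8:36 PM→8:30 PM; 10 h 0 min
Thu: in 6:22 AM→6:30 AM, out 11:14 AM→11:00 AM; 4 h 30 min
Total credited: 14 h 30 min.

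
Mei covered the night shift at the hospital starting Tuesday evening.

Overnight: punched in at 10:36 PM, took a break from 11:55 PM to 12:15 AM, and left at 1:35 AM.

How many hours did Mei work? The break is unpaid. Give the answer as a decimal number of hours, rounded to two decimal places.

Overnight: 10:36 PM → midnight = 1 h 24 min; midnight → 1:35 AM = 1 h 35 min; span 2 h 59 min; less 20 min break → 2 h 39 min

2.65 hours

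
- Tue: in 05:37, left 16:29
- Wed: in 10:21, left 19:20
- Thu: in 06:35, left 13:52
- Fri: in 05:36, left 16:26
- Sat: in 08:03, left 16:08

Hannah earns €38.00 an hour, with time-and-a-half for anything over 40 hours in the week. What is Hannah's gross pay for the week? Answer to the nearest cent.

€1864.85

Tue: 05:37–16:29 = 10 h 52 min
Wed: 10:21–19:20 = 8 h 59 min
Thu: 06:35–13:52 = 7 h 17 min
Fri: 05:36–16:26 = 10 h 50 min
Sat: 08:03–16:08 = 8 h 5 min
Total worked: 46 h 3 min = 2763 min.
Regular 40 h 0 min = 2400 min at €38.00/h; overtime 6 h 3 min = 363 min at €57.00/h.
Pay = (2400 × €38.00 + 363 × €57.00) ÷ 60 = €1864.85.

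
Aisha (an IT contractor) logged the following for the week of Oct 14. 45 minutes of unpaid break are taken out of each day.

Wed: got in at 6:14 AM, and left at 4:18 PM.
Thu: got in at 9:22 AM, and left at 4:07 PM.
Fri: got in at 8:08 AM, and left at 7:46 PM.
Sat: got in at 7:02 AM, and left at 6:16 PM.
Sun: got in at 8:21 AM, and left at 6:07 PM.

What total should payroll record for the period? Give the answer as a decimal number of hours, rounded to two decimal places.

Wed: 6:14 AM–4:18 PM = 10 h 4 min; less 45 min break → 9 h 19 min
Thu: 9:22 AM–4:07 PM = 6 h 45 min; less 45 min break → 6 h 0 min
Fri: 8:08 AM–7:46 PM = 11 h 38 min; less 45 min break → 10 h 53 min
Sat: 7:02 AM–6:16 PM = 11 h 14 min; less 45 min break → 10 h 29 min
Sun: 8:21 AM–6:07 PM = 9 h 46 min; less 45 min break → 9 h 1 min
Total: 9 h 19 min + 6 h 0 min + 10 h 53 min + 10 h 29 min + 9 h 1 min = 45 h 42 min.

45.70 hours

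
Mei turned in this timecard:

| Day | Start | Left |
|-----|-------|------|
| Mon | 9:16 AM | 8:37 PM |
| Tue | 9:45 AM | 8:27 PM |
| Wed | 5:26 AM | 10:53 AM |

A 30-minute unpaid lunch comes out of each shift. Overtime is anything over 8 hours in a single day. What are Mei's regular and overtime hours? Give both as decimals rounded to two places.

Regular 20.95 hours, overtime 5.05 hours

Mon: 9:16 AM–8:37 PM = 11 h 21 min; less 30 min break → 10 h 51 min
Tue: 9:45 AM–8:27 PM = 10 h 42 min; less 30 min break → 10 h 12 min
Wed: 5:26 AM–10:53 AM = 5 h 27 min; less 30 min break → 4 h 57 min
Mon reg 8 h 0 min / OT 2 h 51 min; Tue reg 8 h 0 min / OT 2 h 12 min; Wed reg 4 h 57 min / OT 0 h 0 min.
Totals: regular 20 h 57 min, overtime 5 h 3 min.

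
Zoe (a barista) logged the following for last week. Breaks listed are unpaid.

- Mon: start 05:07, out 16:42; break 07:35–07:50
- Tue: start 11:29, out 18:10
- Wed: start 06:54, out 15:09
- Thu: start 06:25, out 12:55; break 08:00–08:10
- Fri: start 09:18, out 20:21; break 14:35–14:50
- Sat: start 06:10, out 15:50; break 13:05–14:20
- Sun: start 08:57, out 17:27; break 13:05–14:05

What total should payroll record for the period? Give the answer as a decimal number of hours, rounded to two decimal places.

59.32 hours

Mon: 05:07–16:42 = 11 h 35 min; less 15 min break → 11 h 20 min
Tue: 11:29–18:10 = 6 h 41 min
Wed: 06:54–15:09 = 8 h 15 min
Thu: 06:25–12:55 = 6 h 30 min; less 10 min break → 6 h 20 min
Fri: 09:18–20:21 = 11 h 3 min; less 15 min break → 10 h 48 min
Sat: 06:10–15:50 = 9 h 40 min; less 75 min break → 8 h 25 min
Sun: 08:57–17:27 = 8 h 30 min; less 60 min break → 7 h 30 min
Total: 11 h 20 min + 6 h 41 min + 8 h 15 min + 6 h 20 min + 10 h 48 min + 8 h 25 min + 7 h 30 min = 59 h 19 min.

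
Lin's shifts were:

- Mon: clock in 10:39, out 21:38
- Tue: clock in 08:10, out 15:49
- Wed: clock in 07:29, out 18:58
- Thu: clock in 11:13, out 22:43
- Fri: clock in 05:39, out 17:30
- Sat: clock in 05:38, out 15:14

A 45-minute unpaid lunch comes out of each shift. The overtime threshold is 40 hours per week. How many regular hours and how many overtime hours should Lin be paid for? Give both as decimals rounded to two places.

Regular 40.00 hours, overtime 18.57 hours

Mon: 10:39–21:38 = 10 h 59 min; less 45 min break → 10 h 14 min
Tue: 08:10–15:49 = 7 h 39 min; less 45 min break → 6 h 54 min
Wed: 07:29–18:58 = 11 h 29 min; less 45 min break → 10 h 44 min
Thu: 11:13–22:43 = 11 h 30 min; less 45 min break → 10 h 45 min
Fri: 05:39–17:30 = 11 h 51 min; less 45 min break → 11 h 6 min
Sat: 05:38–15:14 = 9 h 36 min; less 45 min break → 8 h 51 min
Total worked: 58 h 34 min = 58.57 h.
Threshold 40 h → overtime 18 h 34 min, regular 40 h 0 min.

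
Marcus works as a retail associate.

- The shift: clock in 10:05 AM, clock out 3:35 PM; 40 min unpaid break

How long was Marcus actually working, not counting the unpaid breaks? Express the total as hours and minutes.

4 h 50 min

The shift: 10:05 AM–3:35 PM = 5 h 30 min; less 40 min break → 4 h 50 min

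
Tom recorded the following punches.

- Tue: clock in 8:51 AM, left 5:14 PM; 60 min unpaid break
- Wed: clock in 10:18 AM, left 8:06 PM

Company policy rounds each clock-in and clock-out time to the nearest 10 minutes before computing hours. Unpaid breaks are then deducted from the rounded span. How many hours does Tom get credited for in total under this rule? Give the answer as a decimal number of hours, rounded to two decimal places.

17.17 hours

Tue: in 8:51 AM→8:50 AM, out 5:14 PM→5:10 PM; 8 h 20 min − 60 min = 7 h 20 min
Wed: in 10:18 AM→10:20 AM, out 8:06 PM→8:10 PM; 9 h 50 min
Total credited: 17 h 10 min.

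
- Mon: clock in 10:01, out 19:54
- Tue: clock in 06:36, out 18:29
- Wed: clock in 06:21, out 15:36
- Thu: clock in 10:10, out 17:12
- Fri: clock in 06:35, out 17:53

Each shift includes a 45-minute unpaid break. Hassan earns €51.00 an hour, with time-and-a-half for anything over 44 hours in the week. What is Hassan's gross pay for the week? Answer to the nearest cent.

€2366.40

Mon: 10:01–19:54 = 9 h 53 min; less 45 min break → 9 h 8 min
Tue: 06:36–18:29 = 11 h 53 min; less 45 min break → 11 h 8 min
Wed: 06:21–15:36 = 9 h 15 min; less 45 min break → 8 h 30 min
Thu: 10:10–17:12 = 7 h 2 min; less 45 min break → 6 h 17 min
Fri: 06:35–17:53 = 11 h 18 min; less 45 min break → 10 h 33 min
Total worked: 45 h 36 min = 2736 min.
Regular 44 h 0 min = 2640 min at €51.00/h; overtime 1 h 36 min = 96 min at €76.50/h.
Pay = (2640 × €51.00 + 96 × €76.50) ÷ 60 = €2366.40.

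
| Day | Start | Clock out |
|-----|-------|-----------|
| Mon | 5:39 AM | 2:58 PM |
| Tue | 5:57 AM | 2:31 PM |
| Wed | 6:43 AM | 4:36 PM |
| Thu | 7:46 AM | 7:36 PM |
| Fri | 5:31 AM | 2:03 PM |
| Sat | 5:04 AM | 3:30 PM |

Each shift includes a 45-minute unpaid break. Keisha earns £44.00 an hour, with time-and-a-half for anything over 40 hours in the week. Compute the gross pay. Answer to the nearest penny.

Mon: 5:39 AM–2:58 PM = 9 h 19 min; less 45 min break → 8 h 34 min
Tue: 5:57 AM–2:31 PM = 8 h 34 min; less 45 min break → 7 h 49 min
Wed: 6:43 AM–4:36 PM = 9 h 53 min; less 45 min break → 9 h 8 min
Thu: 7:46 AM–7:36 PM = 11 h 50 min; less 45 min break → 11 h 5 min
Fri: 5:31 AM–2:03 PM = 8 h 32 min; less 45 min break → 7 h 47 min
Sat: 5:04 AM–3:30 PM = 10 h 26 min; less 45 min break → 9 h 41 min
Total worked: 54 h 4 min = 3244 min.
Regular 40 h 0 min = 2400 min at £44.00/h; overtime 14 h 4 min = 844 min at £66.00/h.
Pay = (2400 × £44.00 + 844 × £66.00) ÷ 60 = £2688.40.

£2688.40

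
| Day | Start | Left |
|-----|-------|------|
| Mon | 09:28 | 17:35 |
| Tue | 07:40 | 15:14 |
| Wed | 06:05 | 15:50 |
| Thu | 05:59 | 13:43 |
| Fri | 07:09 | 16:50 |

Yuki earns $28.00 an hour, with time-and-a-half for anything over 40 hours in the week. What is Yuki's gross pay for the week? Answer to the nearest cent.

$1239.70

Mon: 09:28–17:35 = 8 h 7 min
Tue: 07:40–15:14 = 7 h 34 min
Wed: 06:05–15:50 = 9 h 45 min
Thu: 05:59–13:43 = 7 h 44 min
Fri: 07:09–16:50 = 9 h 41 min
Total worked: 42 h 51 min = 2571 min.
Regular 40 h 0 min = 2400 min at $28.00/h; overtime 2 h 51 min = 171 min at $42.00/h.
Pay = (2400 × $28.00 + 171 × $42.00) ÷ 60 = $1239.70.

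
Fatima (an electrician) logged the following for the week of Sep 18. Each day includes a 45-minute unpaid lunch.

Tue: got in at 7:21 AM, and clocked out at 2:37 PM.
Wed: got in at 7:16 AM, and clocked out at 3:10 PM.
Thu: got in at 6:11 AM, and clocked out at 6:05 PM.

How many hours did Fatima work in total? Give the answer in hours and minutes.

24 h 49 min

Tue: 7:21 AM–2:37 PM = 7 h 16 min; less 45 min break → 6 h 31 min
Wed: 7:16 AM–3:10 PM = 7 h 54 min; less 45 min break → 7 h 9 min
Thu: 6:11 AM–6:05 PM = 11 h 54 min; less 45 min break → 11 h 9 min
Total: 6 h 31 min + 7 h 9 min + 11 h 9 min = 24 h 49 min.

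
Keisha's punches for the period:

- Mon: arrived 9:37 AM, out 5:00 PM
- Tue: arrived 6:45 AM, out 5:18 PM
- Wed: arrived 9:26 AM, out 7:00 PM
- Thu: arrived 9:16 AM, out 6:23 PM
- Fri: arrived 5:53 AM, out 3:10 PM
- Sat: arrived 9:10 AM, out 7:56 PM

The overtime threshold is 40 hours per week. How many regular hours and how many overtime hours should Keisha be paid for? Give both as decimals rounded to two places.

Regular 40.00 hours, overtime 16.67 hours

Mon: 9:37 AM–5:00 PM = 7 h 23 min
Tue: 6:45 AM–5:18 PM = 10 h 33 min
Wed: 9:26 AM–7:00 PM = 9 h 34 min
Thu: 9:16 AM–6:23 PM = 9 h 7 min
Fri: 5:53 AM–3:10 PM = 9 h 17 min
Sat: 9:10 AM–7:56 PM = 10 h 46 min
Total worked: 56 h 40 min = 56.67 h.
Threshold 40 h → overtime 16 h 40 min, regular 40 h 0 min.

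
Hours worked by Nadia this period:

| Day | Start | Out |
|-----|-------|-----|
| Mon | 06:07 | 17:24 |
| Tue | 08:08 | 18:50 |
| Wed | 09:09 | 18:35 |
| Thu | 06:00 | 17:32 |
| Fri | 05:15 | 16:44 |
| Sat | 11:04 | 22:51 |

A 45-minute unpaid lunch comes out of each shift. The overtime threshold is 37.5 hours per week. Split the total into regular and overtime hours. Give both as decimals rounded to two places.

Mon: 06:07–17:24 = 11 h 17 min; less 45 min break → 10 h 32 min
Tue: 08:08–18:50 = 10 h 42 min; less 45 min break → 9 h 57 min
Wed: 09:09–18:35 = 9 h 26 min; less 45 min break → 8 h 41 min
Thu: 06:00–17:32 = 11 h 32 min; less 45 min break → 10 h 47 min
Fri: 05:15–16:44 = 11 h 29 min; less 45 min break → 10 h 44 min
Sat: 11:04–22:51 = 11 h 47 min; less 45 min break → 11 h 2 min
Total worked: 61 h 43 min = 61.72 h.
Threshold 37.5 h → overtime 24 h 13 min, regular 37 h 30 min.

Regular 37.50 hours, overtime 24.22 hours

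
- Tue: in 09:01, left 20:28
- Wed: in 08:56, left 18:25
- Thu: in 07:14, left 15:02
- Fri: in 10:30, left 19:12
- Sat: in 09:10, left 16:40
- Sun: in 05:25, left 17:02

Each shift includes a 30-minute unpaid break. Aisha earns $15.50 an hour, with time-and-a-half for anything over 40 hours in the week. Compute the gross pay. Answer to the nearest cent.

Tue: 09:01–20:28 = 11 h 27 min; less 30 min break → 10 h 57 min
Wed: 08:56–18:25 = 9 h 29 min; less 30 min break → 8 h 59 min
Thu: 07:14–15:02 = 7 h 48 min; less 30 min break → 7 h 18 min
Fri: 10:30–19:12 = 8 h 42 min; less 30 min break → 8 h 12 min
Sat: 09:10–16:40 = 7 h 30 min; less 30 min break → 7 h 0 min
Sun: 05:25–17:02 = 11 h 37 min; less 30 min break → 11 h 7 min
Total worked: 53 h 33 min = 3213 min.
Regular 40 h 0 min = 2400 min at $15.50/h; overtime 13 h 33 min = 813 min at $23.25/h.
Pay = (2400 × $15.50 + 813 × $23.25) ÷ 60 = $935.04.

$935.04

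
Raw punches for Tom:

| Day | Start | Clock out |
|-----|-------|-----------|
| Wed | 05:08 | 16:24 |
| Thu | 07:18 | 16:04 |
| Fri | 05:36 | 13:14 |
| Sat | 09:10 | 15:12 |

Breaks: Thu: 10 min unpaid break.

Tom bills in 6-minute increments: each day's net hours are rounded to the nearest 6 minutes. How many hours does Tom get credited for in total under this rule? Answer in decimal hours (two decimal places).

Wed: 05:08–16:24 = 11 h 16 min → rounds to 11 h 18 min
Thu: 07:18–16:04 = 8 h 46 min − 10 min = 8 h 36 min → rounds to 8 h 36 min
Fri: 05:36–13:14 = 7 h 38 min → rounds to 7 h 36 min
Sat: 09:10–15:12 = 6 h 2 min → rounds to 6 h 0 min
Total credited: 33 h 30 min.

33.50 hours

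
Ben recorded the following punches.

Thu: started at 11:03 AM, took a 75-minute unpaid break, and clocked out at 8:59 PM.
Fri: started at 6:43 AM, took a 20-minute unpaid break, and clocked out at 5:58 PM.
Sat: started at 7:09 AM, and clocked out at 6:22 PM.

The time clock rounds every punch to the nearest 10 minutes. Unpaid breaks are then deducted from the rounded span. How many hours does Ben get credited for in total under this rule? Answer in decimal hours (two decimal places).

30.92 hours

Thu: in 11:03 AM→11:00 AM, out 8:59 PM→9:00 PM; 10 h 0 min − 75 min = 8 h 45 min
Fri: in 6:43 AM→6:40 AM, out 5:58 PM→6:00 PM; 11 h 20 min − 20 min = 11 h 0 min
Sat: in 7:09 AM→7:10 AM, out 6:22 PM→6:20 PM; 11 h 10 min
Total credited: 30 h 55 min.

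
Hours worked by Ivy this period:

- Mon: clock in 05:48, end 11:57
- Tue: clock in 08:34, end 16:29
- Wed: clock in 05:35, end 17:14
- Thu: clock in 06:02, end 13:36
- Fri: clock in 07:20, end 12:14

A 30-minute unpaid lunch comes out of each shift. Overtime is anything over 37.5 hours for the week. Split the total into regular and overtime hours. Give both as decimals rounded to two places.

Regular 35.68 hours, overtime 0.00 hours

Mon: 05:48–11:57 = 6 h 9 min; less 30 min break → 5 h 39 min
Tue: 08:34–16:29 = 7 h 55 min; less 30 min break → 7 h 25 min
Wed: 05:35–17:14 = 11 h 39 min; less 30 min break → 11 h 9 min
Thu: 06:02–13:36 = 7 h 34 min; less 30 min break → 7 h 4 min
Fri: 07:20–12:14 = 4 h 54 min; less 30 min break → 4 h 24 min
Total worked: 35 h 41 min = 35.68 h.
Threshold 37.5 h → overtime 0 h 0 min, regular 35 h 41 min.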